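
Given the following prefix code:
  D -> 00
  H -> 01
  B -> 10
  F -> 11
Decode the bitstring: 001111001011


Decoding step by step:
Bits 00 -> D
Bits 11 -> F
Bits 11 -> F
Bits 00 -> D
Bits 10 -> B
Bits 11 -> F


Decoded message: DFFDBF


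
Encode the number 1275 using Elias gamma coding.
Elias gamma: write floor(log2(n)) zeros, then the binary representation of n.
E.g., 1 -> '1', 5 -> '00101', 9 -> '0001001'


num_bits = floor(log2(1275)) + 1 = 11
leading_zeros = num_bits - 1 = 10
binary(1275) = 10011111011

Elias gamma(1275) = '0000000000' + '10011111011' = 000000000010011111011 (21 bits)


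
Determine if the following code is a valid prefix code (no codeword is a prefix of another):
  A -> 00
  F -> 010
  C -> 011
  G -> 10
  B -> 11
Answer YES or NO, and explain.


Checking each pair (does one codeword prefix another?):
  A='00' vs F='010': no prefix
  A='00' vs C='011': no prefix
  A='00' vs G='10': no prefix
  A='00' vs B='11': no prefix
  F='010' vs A='00': no prefix
  F='010' vs C='011': no prefix
  F='010' vs G='10': no prefix
  F='010' vs B='11': no prefix
  C='011' vs A='00': no prefix
  C='011' vs F='010': no prefix
  C='011' vs G='10': no prefix
  C='011' vs B='11': no prefix
  G='10' vs A='00': no prefix
  G='10' vs F='010': no prefix
  G='10' vs C='011': no prefix
  G='10' vs B='11': no prefix
  B='11' vs A='00': no prefix
  B='11' vs F='010': no prefix
  B='11' vs C='011': no prefix
  B='11' vs G='10': no prefix
No violation found over all pairs.

YES -- this is a valid prefix code. No codeword is a prefix of any other codeword.


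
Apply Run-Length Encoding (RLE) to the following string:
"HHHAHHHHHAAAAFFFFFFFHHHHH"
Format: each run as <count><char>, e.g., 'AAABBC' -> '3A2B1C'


Scanning runs left to right:
  i=0: run of 'H' x 3 -> '3H'
  i=3: run of 'A' x 1 -> '1A'
  i=4: run of 'H' x 5 -> '5H'
  i=9: run of 'A' x 4 -> '4A'
  i=13: run of 'F' x 7 -> '7F'
  i=20: run of 'H' x 5 -> '5H'

RLE = 3H1A5H4A7F5H


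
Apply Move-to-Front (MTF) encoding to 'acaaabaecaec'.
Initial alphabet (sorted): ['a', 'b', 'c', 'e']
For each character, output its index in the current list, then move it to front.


MTF encoding:
'a': index 0 in ['a', 'b', 'c', 'e'] -> ['a', 'b', 'c', 'e']
'c': index 2 in ['a', 'b', 'c', 'e'] -> ['c', 'a', 'b', 'e']
'a': index 1 in ['c', 'a', 'b', 'e'] -> ['a', 'c', 'b', 'e']
'a': index 0 in ['a', 'c', 'b', 'e'] -> ['a', 'c', 'b', 'e']
'a': index 0 in ['a', 'c', 'b', 'e'] -> ['a', 'c', 'b', 'e']
'b': index 2 in ['a', 'c', 'b', 'e'] -> ['b', 'a', 'c', 'e']
'a': index 1 in ['b', 'a', 'c', 'e'] -> ['a', 'b', 'c', 'e']
'e': index 3 in ['a', 'b', 'c', 'e'] -> ['e', 'a', 'b', 'c']
'c': index 3 in ['e', 'a', 'b', 'c'] -> ['c', 'e', 'a', 'b']
'a': index 2 in ['c', 'e', 'a', 'b'] -> ['a', 'c', 'e', 'b']
'e': index 2 in ['a', 'c', 'e', 'b'] -> ['e', 'a', 'c', 'b']
'c': index 2 in ['e', 'a', 'c', 'b'] -> ['c', 'e', 'a', 'b']


Output: [0, 2, 1, 0, 0, 2, 1, 3, 3, 2, 2, 2]


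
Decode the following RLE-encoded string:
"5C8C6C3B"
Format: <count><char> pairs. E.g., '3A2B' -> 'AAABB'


Expanding each <count><char> pair:
  5C -> 'CCCCC'
  8C -> 'CCCCCCCC'
  6C -> 'CCCCCC'
  3B -> 'BBB'

Decoded = CCCCCCCCCCCCCCCCCCCBBB


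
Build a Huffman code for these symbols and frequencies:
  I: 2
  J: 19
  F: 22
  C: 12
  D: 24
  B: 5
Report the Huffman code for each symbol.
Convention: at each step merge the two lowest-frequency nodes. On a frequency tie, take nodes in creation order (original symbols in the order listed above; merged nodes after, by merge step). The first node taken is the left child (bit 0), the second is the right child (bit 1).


Huffman tree construction:
Step 1: Merge I(2) + B(5) = 7
Step 2: Merge (I+B)(7) + C(12) = 19
Step 3: Merge J(19) + ((I+B)+C)(19) = 38
Step 4: Merge F(22) + D(24) = 46
Step 5: Merge (J+((I+B)+C))(38) + (F+D)(46) = 84
Read each symbol's code off the tree from the root (left child = 0, right child = 1).

Codes:
  I: 0100 (length 4)
  J: 00 (length 2)
  F: 10 (length 2)
  C: 011 (length 3)
  D: 11 (length 2)
  B: 0101 (length 4)
Average code length: 194/84 = 2.3095 bits/symbol


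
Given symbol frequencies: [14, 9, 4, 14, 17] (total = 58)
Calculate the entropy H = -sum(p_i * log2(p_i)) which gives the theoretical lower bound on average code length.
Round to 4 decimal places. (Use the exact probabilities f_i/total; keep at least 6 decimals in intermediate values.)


Per-symbol terms -p_i * log2(p_i) with p_i = f_i/58:
  p = 14/58 = 0.241379: log2(p) = -2.050626, -p*log2(p) = 0.494979
  p = 9/58 = 0.155172: log2(p) = -2.688056, -p*log2(p) = 0.417112
  p = 4/58 = 0.068966: log2(p) = -3.857981, -p*log2(p) = 0.266068
  p = 14/58 = 0.241379: log2(p) = -2.050626, -p*log2(p) = 0.494979
  p = 17/58 = 0.293103: log2(p) = -1.770518, -p*log2(p) = 0.518945
H = 0.494979 + 0.417112 + 0.266068 + 0.494979 + 0.518945 = 2.192083

H = 2.1921 bits/symbol


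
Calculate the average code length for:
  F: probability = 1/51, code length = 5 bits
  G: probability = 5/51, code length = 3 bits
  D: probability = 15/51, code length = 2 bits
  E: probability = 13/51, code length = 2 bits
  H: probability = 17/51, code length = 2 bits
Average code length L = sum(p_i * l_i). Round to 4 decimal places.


Weighted contributions p_i * l_i:
  F: (1/51) * 5 = 5/51
  G: (5/51) * 3 = 15/51
  D: (15/51) * 2 = 30/51
  E: (13/51) * 2 = 26/51
  H: (17/51) * 2 = 34/51
Sum = (5 + 15 + 30 + 26 + 34)/51 = 110/51

L = 110/51 = 2.1569 bits/symbol


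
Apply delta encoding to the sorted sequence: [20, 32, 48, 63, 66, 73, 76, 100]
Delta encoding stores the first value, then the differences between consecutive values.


First value: 20
Deltas:
  32 - 20 = 12
  48 - 32 = 16
  63 - 48 = 15
  66 - 63 = 3
  73 - 66 = 7
  76 - 73 = 3
  100 - 76 = 24


Delta encoded: [20, 12, 16, 15, 3, 7, 3, 24]


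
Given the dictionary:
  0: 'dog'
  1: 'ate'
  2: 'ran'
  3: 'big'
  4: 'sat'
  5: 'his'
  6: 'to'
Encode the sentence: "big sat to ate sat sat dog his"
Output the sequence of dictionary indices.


Look up each word in the dictionary:
  'big' -> 3
  'sat' -> 4
  'to' -> 6
  'ate' -> 1
  'sat' -> 4
  'sat' -> 4
  'dog' -> 0
  'his' -> 5

Encoded: [3, 4, 6, 1, 4, 4, 0, 5]


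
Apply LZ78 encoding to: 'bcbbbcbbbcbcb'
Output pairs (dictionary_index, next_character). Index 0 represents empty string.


LZ78 encoding steps:
Dictionary: {0: ''}
Step 1: w='' (idx 0), next='b' -> output (0, 'b'), add 'b' as idx 1
Step 2: w='' (idx 0), next='c' -> output (0, 'c'), add 'c' as idx 2
Step 3: w='b' (idx 1), next='b' -> output (1, 'b'), add 'bb' as idx 3
Step 4: w='b' (idx 1), next='c' -> output (1, 'c'), add 'bc' as idx 4
Step 5: w='bb' (idx 3), next='b' -> output (3, 'b'), add 'bbb' as idx 5
Step 6: w='c' (idx 2), next='b' -> output (2, 'b'), add 'cb' as idx 6
Step 7: w='cb' (idx 6), end of input -> output (6, '')


Encoded: [(0, 'b'), (0, 'c'), (1, 'b'), (1, 'c'), (3, 'b'), (2, 'b'), (6, '')]


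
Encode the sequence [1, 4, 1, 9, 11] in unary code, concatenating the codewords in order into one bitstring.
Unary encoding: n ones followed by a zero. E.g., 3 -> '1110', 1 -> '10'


Encode each number as n ones followed by a terminating 0:
  1 -> 10 (2 bits)
  4 -> 11110 (5 bits)
  1 -> 10 (2 bits)
  9 -> 1111111110 (10 bits)
  11 -> 111111111110 (12 bits)
Total length = 2 + 5 + 2 + 10 + 12 = 31 bits.

Unary([1, 4, 1, 9, 11]) = 1011110101111111110111111111110 (31 bits)


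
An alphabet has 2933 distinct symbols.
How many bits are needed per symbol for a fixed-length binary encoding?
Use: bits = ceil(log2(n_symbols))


log2(2933) = 11.5182
Bracket: 2^11 = 2048 < 2933 <= 2^12 = 4096
So ceil(log2(2933)) = 12

bits = ceil(log2(2933)) = ceil(11.5182) = 12 bits


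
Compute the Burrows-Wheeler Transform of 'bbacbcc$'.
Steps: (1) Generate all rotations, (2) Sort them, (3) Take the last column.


Rotations (sorted):
  0: $bbacbcc -> last char: c
  1: acbcc$bb -> last char: b
  2: bacbcc$b -> last char: b
  3: bbacbcc$ -> last char: $
  4: bcc$bbac -> last char: c
  5: c$bbacbc -> last char: c
  6: cbcc$bba -> last char: a
  7: cc$bbacb -> last char: b


BWT = cbb$ccab


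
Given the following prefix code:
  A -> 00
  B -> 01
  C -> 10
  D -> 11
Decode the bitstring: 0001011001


Decoding step by step:
Bits 00 -> A
Bits 01 -> B
Bits 01 -> B
Bits 10 -> C
Bits 01 -> B


Decoded message: ABBCB


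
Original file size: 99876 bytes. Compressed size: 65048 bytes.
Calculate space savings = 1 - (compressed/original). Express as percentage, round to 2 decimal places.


ratio = compressed/original = 65048/99876 = 0.651288
savings = 1 - ratio = 1 - 0.651288 = 0.348712
as a percentage: 0.348712 * 100 = 34.87%

Space savings = 1 - 65048/99876 = 34.87%


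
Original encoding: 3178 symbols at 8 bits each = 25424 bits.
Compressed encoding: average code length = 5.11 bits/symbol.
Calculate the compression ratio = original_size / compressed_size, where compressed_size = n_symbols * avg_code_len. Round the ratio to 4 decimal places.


original_size = n_symbols * orig_bits = 3178 * 8 = 25424 bits
compressed_size = n_symbols * avg_code_len = 3178 * 5.11 = 16239.58 bits
ratio = original_size / compressed_size = 25424 / 16239.58 = 1.5656

Compression ratio = 1.5656


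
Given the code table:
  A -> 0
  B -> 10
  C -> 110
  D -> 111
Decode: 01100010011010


Decoding:
0 -> A
110 -> C
0 -> A
0 -> A
10 -> B
0 -> A
110 -> C
10 -> B


Result: ACAABACB


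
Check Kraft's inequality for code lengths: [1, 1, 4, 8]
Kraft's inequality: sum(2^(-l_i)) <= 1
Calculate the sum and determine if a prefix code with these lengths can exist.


Sum = 2^(-1) + 2^(-1) + 2^(-4) + 2^(-8)
    = 0.5 + 0.5 + 0.0625 + 0.00390625
    = 273/256 = 1.06640625
Since 1.06640625 > 1, Kraft's inequality is NOT satisfied.
A prefix code with these lengths CANNOT exist.

Kraft sum = 1.06640625. Not satisfied.


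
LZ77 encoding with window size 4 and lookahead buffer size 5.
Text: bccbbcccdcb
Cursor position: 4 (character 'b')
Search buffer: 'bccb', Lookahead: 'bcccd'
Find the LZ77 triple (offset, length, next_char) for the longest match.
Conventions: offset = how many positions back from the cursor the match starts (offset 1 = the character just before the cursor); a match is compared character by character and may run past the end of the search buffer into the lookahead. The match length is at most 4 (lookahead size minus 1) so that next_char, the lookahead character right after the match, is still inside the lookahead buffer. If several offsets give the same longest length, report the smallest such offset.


Try each offset into the search buffer:
  offset=1 (pos 3, char 'b'): match length 1
  offset=2 (pos 2, char 'c'): match length 0
  offset=3 (pos 1, char 'c'): match length 0
  offset=4 (pos 0, char 'b'): match length 3
Longest match has length 3 at offset 4.
next_char = character at position 4 + 3 = 7 -> 'c'

Best match: offset=4, length=3 (matching 'bcc' starting at position 0)
LZ77 triple: (4, 3, 'c')


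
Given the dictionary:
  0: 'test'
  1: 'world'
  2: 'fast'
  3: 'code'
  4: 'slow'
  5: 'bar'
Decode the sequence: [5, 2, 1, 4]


Look up each index in the dictionary:
  5 -> 'bar'
  2 -> 'fast'
  1 -> 'world'
  4 -> 'slow'

Decoded: "bar fast world slow"


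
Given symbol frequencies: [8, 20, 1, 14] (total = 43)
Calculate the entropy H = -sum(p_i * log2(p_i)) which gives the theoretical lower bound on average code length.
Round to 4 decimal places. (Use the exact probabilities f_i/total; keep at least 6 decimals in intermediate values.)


Per-symbol terms -p_i * log2(p_i) with p_i = f_i/43:
  p = 8/43 = 0.186047: log2(p) = -2.426265, -p*log2(p) = 0.451398
  p = 20/43 = 0.465116: log2(p) = -1.104337, -p*log2(p) = 0.513645
  p = 1/43 = 0.023256: log2(p) = -5.426265, -p*log2(p) = 0.126192
  p = 14/43 = 0.325581: log2(p) = -1.618910, -p*log2(p) = 0.527087
H = 0.451398 + 0.513645 + 0.126192 + 0.527087 = 1.618322

H = 1.6183 bits/symbol


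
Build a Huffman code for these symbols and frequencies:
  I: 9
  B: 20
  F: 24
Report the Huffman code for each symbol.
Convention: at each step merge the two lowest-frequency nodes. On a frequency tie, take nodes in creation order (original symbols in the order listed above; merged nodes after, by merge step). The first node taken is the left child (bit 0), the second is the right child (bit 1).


Huffman tree construction:
Step 1: Merge I(9) + B(20) = 29
Step 2: Merge F(24) + (I+B)(29) = 53
Read each symbol's code off the tree from the root (left child = 0, right child = 1).

Codes:
  I: 10 (length 2)
  B: 11 (length 2)
  F: 0 (length 1)
Average code length: 82/53 = 1.5472 bits/symbol


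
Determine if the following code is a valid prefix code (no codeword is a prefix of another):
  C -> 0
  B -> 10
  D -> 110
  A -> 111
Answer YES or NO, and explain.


Checking each pair (does one codeword prefix another?):
  C='0' vs B='10': no prefix
  C='0' vs D='110': no prefix
  C='0' vs A='111': no prefix
  B='10' vs C='0': no prefix
  B='10' vs D='110': no prefix
  B='10' vs A='111': no prefix
  D='110' vs C='0': no prefix
  D='110' vs B='10': no prefix
  D='110' vs A='111': no prefix
  A='111' vs C='0': no prefix
  A='111' vs B='10': no prefix
  A='111' vs D='110': no prefix
No violation found over all pairs.

YES -- this is a valid prefix code. No codeword is a prefix of any other codeword.


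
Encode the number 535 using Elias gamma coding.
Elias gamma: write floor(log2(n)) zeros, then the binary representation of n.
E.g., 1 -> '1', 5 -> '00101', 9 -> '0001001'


num_bits = floor(log2(535)) + 1 = 10
leading_zeros = num_bits - 1 = 9
binary(535) = 1000010111

Elias gamma(535) = '000000000' + '1000010111' = 0000000001000010111 (19 bits)


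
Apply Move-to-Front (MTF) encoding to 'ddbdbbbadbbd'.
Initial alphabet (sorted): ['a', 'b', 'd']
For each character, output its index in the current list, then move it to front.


MTF encoding:
'd': index 2 in ['a', 'b', 'd'] -> ['d', 'a', 'b']
'd': index 0 in ['d', 'a', 'b'] -> ['d', 'a', 'b']
'b': index 2 in ['d', 'a', 'b'] -> ['b', 'd', 'a']
'd': index 1 in ['b', 'd', 'a'] -> ['d', 'b', 'a']
'b': index 1 in ['d', 'b', 'a'] -> ['b', 'd', 'a']
'b': index 0 in ['b', 'd', 'a'] -> ['b', 'd', 'a']
'b': index 0 in ['b', 'd', 'a'] -> ['b', 'd', 'a']
'a': index 2 in ['b', 'd', 'a'] -> ['a', 'b', 'd']
'd': index 2 in ['a', 'b', 'd'] -> ['d', 'a', 'b']
'b': index 2 in ['d', 'a', 'b'] -> ['b', 'd', 'a']
'b': index 0 in ['b', 'd', 'a'] -> ['b', 'd', 'a']
'd': index 1 in ['b', 'd', 'a'] -> ['d', 'b', 'a']


Output: [2, 0, 2, 1, 1, 0, 0, 2, 2, 2, 0, 1]


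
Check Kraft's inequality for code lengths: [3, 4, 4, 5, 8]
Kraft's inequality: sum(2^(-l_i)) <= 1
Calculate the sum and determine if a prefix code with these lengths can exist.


Sum = 2^(-3) + 2^(-4) + 2^(-4) + 2^(-5) + 2^(-8)
    = 0.125 + 0.0625 + 0.0625 + 0.03125 + 0.00390625
    = 73/256 = 0.28515625
Since 0.28515625 <= 1, Kraft's inequality IS satisfied.
A prefix code with these lengths CAN exist.

Kraft sum = 0.28515625. Satisfied.


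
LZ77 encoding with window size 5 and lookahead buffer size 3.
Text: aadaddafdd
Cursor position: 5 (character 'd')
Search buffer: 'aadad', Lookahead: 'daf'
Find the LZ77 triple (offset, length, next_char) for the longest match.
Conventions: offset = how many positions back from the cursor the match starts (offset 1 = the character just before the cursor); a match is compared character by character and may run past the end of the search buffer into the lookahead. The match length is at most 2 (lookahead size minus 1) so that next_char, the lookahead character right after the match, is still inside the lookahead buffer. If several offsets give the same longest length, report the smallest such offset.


Try each offset into the search buffer:
  offset=1 (pos 4, char 'd'): match length 1
  offset=2 (pos 3, char 'a'): match length 0
  offset=3 (pos 2, char 'd'): match length 2
  offset=4 (pos 1, char 'a'): match length 0
  offset=5 (pos 0, char 'a'): match length 0
Longest match has length 2 at offset 3.
next_char = character at position 5 + 2 = 7 -> 'f'

Best match: offset=3, length=2 (matching 'da' starting at position 2)
LZ77 triple: (3, 2, 'f')


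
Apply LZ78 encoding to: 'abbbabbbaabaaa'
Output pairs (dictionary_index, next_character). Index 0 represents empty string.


LZ78 encoding steps:
Dictionary: {0: ''}
Step 1: w='' (idx 0), next='a' -> output (0, 'a'), add 'a' as idx 1
Step 2: w='' (idx 0), next='b' -> output (0, 'b'), add 'b' as idx 2
Step 3: w='b' (idx 2), next='b' -> output (2, 'b'), add 'bb' as idx 3
Step 4: w='a' (idx 1), next='b' -> output (1, 'b'), add 'ab' as idx 4
Step 5: w='bb' (idx 3), next='a' -> output (3, 'a'), add 'bba' as idx 5
Step 6: w='ab' (idx 4), next='a' -> output (4, 'a'), add 'aba' as idx 6
Step 7: w='a' (idx 1), next='a' -> output (1, 'a'), add 'aa' as idx 7


Encoded: [(0, 'a'), (0, 'b'), (2, 'b'), (1, 'b'), (3, 'a'), (4, 'a'), (1, 'a')]


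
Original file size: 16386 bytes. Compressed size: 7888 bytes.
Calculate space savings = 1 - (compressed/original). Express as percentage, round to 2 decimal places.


ratio = compressed/original = 7888/16386 = 0.481387
savings = 1 - ratio = 1 - 0.481387 = 0.518613
as a percentage: 0.518613 * 100 = 51.86%

Space savings = 1 - 7888/16386 = 51.86%


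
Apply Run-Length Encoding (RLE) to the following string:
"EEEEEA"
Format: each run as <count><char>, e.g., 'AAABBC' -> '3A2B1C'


Scanning runs left to right:
  i=0: run of 'E' x 5 -> '5E'
  i=5: run of 'A' x 1 -> '1A'

RLE = 5E1A


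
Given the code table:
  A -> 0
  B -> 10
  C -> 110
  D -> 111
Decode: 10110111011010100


Decoding:
10 -> B
110 -> C
111 -> D
0 -> A
110 -> C
10 -> B
10 -> B
0 -> A


Result: BCDACBBA


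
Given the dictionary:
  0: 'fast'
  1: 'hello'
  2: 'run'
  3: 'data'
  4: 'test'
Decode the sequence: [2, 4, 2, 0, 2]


Look up each index in the dictionary:
  2 -> 'run'
  4 -> 'test'
  2 -> 'run'
  0 -> 'fast'
  2 -> 'run'

Decoded: "run test run fast run"


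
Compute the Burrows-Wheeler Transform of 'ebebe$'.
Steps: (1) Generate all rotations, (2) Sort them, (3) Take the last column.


Rotations (sorted):
  0: $ebebe -> last char: e
  1: be$ebe -> last char: e
  2: bebe$e -> last char: e
  3: e$ebeb -> last char: b
  4: ebe$eb -> last char: b
  5: ebebe$ -> last char: $


BWT = eeebb$


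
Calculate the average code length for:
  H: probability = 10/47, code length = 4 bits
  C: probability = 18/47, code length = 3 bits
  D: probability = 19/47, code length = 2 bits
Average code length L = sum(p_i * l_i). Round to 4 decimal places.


Weighted contributions p_i * l_i:
  H: (10/47) * 4 = 40/47
  C: (18/47) * 3 = 54/47
  D: (19/47) * 2 = 38/47
Sum = (40 + 54 + 38)/47 = 132/47

L = 132/47 = 2.8085 bits/symbol


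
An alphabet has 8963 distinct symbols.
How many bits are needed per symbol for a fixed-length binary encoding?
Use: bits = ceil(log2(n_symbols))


log2(8963) = 13.1298
Bracket: 2^13 = 8192 < 8963 <= 2^14 = 16384
So ceil(log2(8963)) = 14

bits = ceil(log2(8963)) = ceil(13.1298) = 14 bits


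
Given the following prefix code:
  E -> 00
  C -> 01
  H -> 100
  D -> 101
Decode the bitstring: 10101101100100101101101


Decoding step by step:
Bits 101 -> D
Bits 01 -> C
Bits 101 -> D
Bits 100 -> H
Bits 100 -> H
Bits 101 -> D
Bits 101 -> D
Bits 101 -> D


Decoded message: DCDHHDDD


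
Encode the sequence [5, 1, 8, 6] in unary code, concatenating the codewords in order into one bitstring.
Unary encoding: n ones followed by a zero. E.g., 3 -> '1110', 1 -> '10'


Encode each number as n ones followed by a terminating 0:
  5 -> 111110 (6 bits)
  1 -> 10 (2 bits)
  8 -> 111111110 (9 bits)
  6 -> 1111110 (7 bits)
Total length = 6 + 2 + 9 + 7 = 24 bits.

Unary([5, 1, 8, 6]) = 111110101111111101111110 (24 bits)


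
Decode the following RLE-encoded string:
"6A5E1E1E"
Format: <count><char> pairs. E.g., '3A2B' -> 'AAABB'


Expanding each <count><char> pair:
  6A -> 'AAAAAA'
  5E -> 'EEEEE'
  1E -> 'E'
  1E -> 'E'

Decoded = AAAAAAEEEEEEE


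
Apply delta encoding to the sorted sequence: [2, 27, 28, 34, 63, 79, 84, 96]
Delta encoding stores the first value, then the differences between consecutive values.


First value: 2
Deltas:
  27 - 2 = 25
  28 - 27 = 1
  34 - 28 = 6
  63 - 34 = 29
  79 - 63 = 16
  84 - 79 = 5
  96 - 84 = 12


Delta encoded: [2, 25, 1, 6, 29, 16, 5, 12]


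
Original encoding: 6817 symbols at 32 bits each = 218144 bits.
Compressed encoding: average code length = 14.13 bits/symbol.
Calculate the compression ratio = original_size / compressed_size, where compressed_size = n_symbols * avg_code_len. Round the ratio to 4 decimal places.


original_size = n_symbols * orig_bits = 6817 * 32 = 218144 bits
compressed_size = n_symbols * avg_code_len = 6817 * 14.13 = 96324.21 bits
ratio = original_size / compressed_size = 218144 / 96324.21 = 2.2647

Compression ratio = 2.2647


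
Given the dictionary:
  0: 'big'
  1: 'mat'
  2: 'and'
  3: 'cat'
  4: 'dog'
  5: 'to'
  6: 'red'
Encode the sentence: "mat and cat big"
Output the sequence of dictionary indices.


Look up each word in the dictionary:
  'mat' -> 1
  'and' -> 2
  'cat' -> 3
  'big' -> 0

Encoded: [1, 2, 3, 0]


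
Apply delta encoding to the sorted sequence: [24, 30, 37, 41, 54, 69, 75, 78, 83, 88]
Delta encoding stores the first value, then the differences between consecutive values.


First value: 24
Deltas:
  30 - 24 = 6
  37 - 30 = 7
  41 - 37 = 4
  54 - 41 = 13
  69 - 54 = 15
  75 - 69 = 6
  78 - 75 = 3
  83 - 78 = 5
  88 - 83 = 5


Delta encoded: [24, 6, 7, 4, 13, 15, 6, 3, 5, 5]


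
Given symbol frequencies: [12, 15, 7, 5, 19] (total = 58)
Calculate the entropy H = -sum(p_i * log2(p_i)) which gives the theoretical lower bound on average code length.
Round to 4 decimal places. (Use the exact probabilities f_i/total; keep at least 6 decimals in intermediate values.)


Per-symbol terms -p_i * log2(p_i) with p_i = f_i/58:
  p = 12/58 = 0.206897: log2(p) = -2.273018, -p*log2(p) = 0.470280
  p = 15/58 = 0.258621: log2(p) = -1.951090, -p*log2(p) = 0.504592
  p = 7/58 = 0.120690: log2(p) = -3.050626, -p*log2(p) = 0.368179
  p = 5/58 = 0.086207: log2(p) = -3.536053, -p*log2(p) = 0.304832
  p = 19/58 = 0.327586: log2(p) = -1.610053, -p*log2(p) = 0.527431
H = 0.470280 + 0.504592 + 0.368179 + 0.304832 + 0.527431 = 2.175314

H = 2.1753 bits/symbol


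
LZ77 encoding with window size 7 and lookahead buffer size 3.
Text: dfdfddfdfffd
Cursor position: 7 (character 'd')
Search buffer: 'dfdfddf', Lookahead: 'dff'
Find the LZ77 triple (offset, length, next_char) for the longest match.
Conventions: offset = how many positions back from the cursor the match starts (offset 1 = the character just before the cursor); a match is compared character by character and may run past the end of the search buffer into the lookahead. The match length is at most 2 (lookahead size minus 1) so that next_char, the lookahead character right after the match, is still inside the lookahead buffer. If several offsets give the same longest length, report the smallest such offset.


Try each offset into the search buffer:
  offset=1 (pos 6, char 'f'): match length 0
  offset=2 (pos 5, char 'd'): match length 2
  offset=3 (pos 4, char 'd'): match length 1
  offset=4 (pos 3, char 'f'): match length 0
  offset=5 (pos 2, char 'd'): match length 2
  offset=6 (pos 1, char 'f'): match length 0
  offset=7 (pos 0, char 'd'): match length 2
Longest match has length 2, found at offsets 2, 5, 7; take the smallest, offset 2.
next_char = character at position 7 + 2 = 9 -> 'f'

Best match: offset=2, length=2 (matching 'df' starting at position 5)
LZ77 triple: (2, 2, 'f')


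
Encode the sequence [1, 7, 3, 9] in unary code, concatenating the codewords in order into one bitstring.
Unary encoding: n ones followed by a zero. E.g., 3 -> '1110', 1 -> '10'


Encode each number as n ones followed by a terminating 0:
  1 -> 10 (2 bits)
  7 -> 11111110 (8 bits)
  3 -> 1110 (4 bits)
  9 -> 1111111110 (10 bits)
Total length = 2 + 8 + 4 + 10 = 24 bits.

Unary([1, 7, 3, 9]) = 101111111011101111111110 (24 bits)


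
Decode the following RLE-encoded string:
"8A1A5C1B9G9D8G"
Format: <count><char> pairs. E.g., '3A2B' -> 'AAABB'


Expanding each <count><char> pair:
  8A -> 'AAAAAAAA'
  1A -> 'A'
  5C -> 'CCCCC'
  1B -> 'B'
  9G -> 'GGGGGGGGG'
  9D -> 'DDDDDDDDD'
  8G -> 'GGGGGGGG'

Decoded = AAAAAAAAACCCCCBGGGGGGGGGDDDDDDDDDGGGGGGGG


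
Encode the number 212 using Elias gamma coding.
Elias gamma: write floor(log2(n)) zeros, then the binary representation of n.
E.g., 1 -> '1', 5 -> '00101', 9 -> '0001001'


num_bits = floor(log2(212)) + 1 = 8
leading_zeros = num_bits - 1 = 7
binary(212) = 11010100

Elias gamma(212) = '0000000' + '11010100' = 000000011010100 (15 bits)


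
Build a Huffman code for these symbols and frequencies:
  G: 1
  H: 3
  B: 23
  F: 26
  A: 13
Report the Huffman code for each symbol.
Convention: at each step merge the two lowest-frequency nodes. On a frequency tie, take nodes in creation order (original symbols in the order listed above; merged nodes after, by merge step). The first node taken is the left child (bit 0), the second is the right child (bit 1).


Huffman tree construction:
Step 1: Merge G(1) + H(3) = 4
Step 2: Merge (G+H)(4) + A(13) = 17
Step 3: Merge ((G+H)+A)(17) + B(23) = 40
Step 4: Merge F(26) + (((G+H)+A)+B)(40) = 66
Read each symbol's code off the tree from the root (left child = 0, right child = 1).

Codes:
  G: 1000 (length 4)
  H: 1001 (length 4)
  B: 11 (length 2)
  F: 0 (length 1)
  A: 101 (length 3)
Average code length: 127/66 = 1.9242 bits/symbol


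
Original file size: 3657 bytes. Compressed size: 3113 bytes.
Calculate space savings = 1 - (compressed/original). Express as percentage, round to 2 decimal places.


ratio = compressed/original = 3113/3657 = 0.851244
savings = 1 - ratio = 1 - 0.851244 = 0.148756
as a percentage: 0.148756 * 100 = 14.88%

Space savings = 1 - 3113/3657 = 14.88%


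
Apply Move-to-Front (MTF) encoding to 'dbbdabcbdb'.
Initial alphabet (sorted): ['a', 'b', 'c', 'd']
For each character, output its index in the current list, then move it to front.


MTF encoding:
'd': index 3 in ['a', 'b', 'c', 'd'] -> ['d', 'a', 'b', 'c']
'b': index 2 in ['d', 'a', 'b', 'c'] -> ['b', 'd', 'a', 'c']
'b': index 0 in ['b', 'd', 'a', 'c'] -> ['b', 'd', 'a', 'c']
'd': index 1 in ['b', 'd', 'a', 'c'] -> ['d', 'b', 'a', 'c']
'a': index 2 in ['d', 'b', 'a', 'c'] -> ['a', 'd', 'b', 'c']
'b': index 2 in ['a', 'd', 'b', 'c'] -> ['b', 'a', 'd', 'c']
'c': index 3 in ['b', 'a', 'd', 'c'] -> ['c', 'b', 'a', 'd']
'b': index 1 in ['c', 'b', 'a', 'd'] -> ['b', 'c', 'a', 'd']
'd': index 3 in ['b', 'c', 'a', 'd'] -> ['d', 'b', 'c', 'a']
'b': index 1 in ['d', 'b', 'c', 'a'] -> ['b', 'd', 'c', 'a']


Output: [3, 2, 0, 1, 2, 2, 3, 1, 3, 1]


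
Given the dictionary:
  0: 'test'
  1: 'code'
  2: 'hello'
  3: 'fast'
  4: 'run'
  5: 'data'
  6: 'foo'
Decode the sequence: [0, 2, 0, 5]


Look up each index in the dictionary:
  0 -> 'test'
  2 -> 'hello'
  0 -> 'test'
  5 -> 'data'

Decoded: "test hello test data"


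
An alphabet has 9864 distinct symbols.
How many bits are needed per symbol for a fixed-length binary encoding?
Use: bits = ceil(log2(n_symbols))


log2(9864) = 13.268
Bracket: 2^13 = 8192 < 9864 <= 2^14 = 16384
So ceil(log2(9864)) = 14

bits = ceil(log2(9864)) = ceil(13.268) = 14 bits


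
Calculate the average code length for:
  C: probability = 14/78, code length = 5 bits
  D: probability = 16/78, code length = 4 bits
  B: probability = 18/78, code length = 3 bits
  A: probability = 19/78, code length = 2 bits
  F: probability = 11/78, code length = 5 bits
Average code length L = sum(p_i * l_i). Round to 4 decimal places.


Weighted contributions p_i * l_i:
  C: (14/78) * 5 = 70/78
  D: (16/78) * 4 = 64/78
  B: (18/78) * 3 = 54/78
  A: (19/78) * 2 = 38/78
  F: (11/78) * 5 = 55/78
Sum = (70 + 64 + 54 + 38 + 55)/78 = 281/78

L = 281/78 = 3.6026 bits/symbol


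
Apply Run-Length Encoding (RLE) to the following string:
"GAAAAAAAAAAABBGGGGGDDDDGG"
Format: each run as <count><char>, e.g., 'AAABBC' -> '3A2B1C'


Scanning runs left to right:
  i=0: run of 'G' x 1 -> '1G'
  i=1: run of 'A' x 11 -> '11A'
  i=12: run of 'B' x 2 -> '2B'
  i=14: run of 'G' x 5 -> '5G'
  i=19: run of 'D' x 4 -> '4D'
  i=23: run of 'G' x 2 -> '2G'

RLE = 1G11A2B5G4D2G


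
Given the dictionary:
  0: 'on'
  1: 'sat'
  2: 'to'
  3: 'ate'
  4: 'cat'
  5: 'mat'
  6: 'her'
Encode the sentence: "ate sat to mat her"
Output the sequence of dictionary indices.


Look up each word in the dictionary:
  'ate' -> 3
  'sat' -> 1
  'to' -> 2
  'mat' -> 5
  'her' -> 6

Encoded: [3, 1, 2, 5, 6]


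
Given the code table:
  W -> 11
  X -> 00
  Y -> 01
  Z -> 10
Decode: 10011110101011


Decoding:
10 -> Z
01 -> Y
11 -> W
10 -> Z
10 -> Z
10 -> Z
11 -> W


Result: ZYWZZZW


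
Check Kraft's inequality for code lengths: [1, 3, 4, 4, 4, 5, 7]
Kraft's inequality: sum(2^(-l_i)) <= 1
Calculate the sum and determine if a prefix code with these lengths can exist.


Sum = 2^(-1) + 2^(-3) + 2^(-4) + 2^(-4) + 2^(-4) + 2^(-5) + 2^(-7)
    = 0.5 + 0.125 + 0.0625 + 0.0625 + 0.0625 + 0.03125 + 0.0078125
    = 109/128 = 0.8515625
Since 0.8515625 <= 1, Kraft's inequality IS satisfied.
A prefix code with these lengths CAN exist.

Kraft sum = 0.8515625. Satisfied.


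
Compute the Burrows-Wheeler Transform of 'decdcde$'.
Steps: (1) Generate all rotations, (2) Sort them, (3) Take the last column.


Rotations (sorted):
  0: $decdcde -> last char: e
  1: cdcde$de -> last char: e
  2: cde$decd -> last char: d
  3: dcde$dec -> last char: c
  4: de$decdc -> last char: c
  5: decdcde$ -> last char: $
  6: e$decdcd -> last char: d
  7: ecdcde$d -> last char: d


BWT = eedcc$dd


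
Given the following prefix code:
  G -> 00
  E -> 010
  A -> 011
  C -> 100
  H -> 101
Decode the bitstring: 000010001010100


Decoding step by step:
Bits 00 -> G
Bits 00 -> G
Bits 100 -> C
Bits 010 -> E
Bits 101 -> H
Bits 00 -> G


Decoded message: GGCEHG


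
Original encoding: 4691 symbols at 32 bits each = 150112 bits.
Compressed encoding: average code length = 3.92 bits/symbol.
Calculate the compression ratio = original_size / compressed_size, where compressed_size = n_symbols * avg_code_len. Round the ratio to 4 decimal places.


original_size = n_symbols * orig_bits = 4691 * 32 = 150112 bits
compressed_size = n_symbols * avg_code_len = 4691 * 3.92 = 18388.72 bits
ratio = original_size / compressed_size = 150112 / 18388.72 = 8.1633

Compression ratio = 8.1633


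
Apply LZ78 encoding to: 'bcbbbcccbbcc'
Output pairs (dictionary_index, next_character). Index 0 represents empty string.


LZ78 encoding steps:
Dictionary: {0: ''}
Step 1: w='' (idx 0), next='b' -> output (0, 'b'), add 'b' as idx 1
Step 2: w='' (idx 0), next='c' -> output (0, 'c'), add 'c' as idx 2
Step 3: w='b' (idx 1), next='b' -> output (1, 'b'), add 'bb' as idx 3
Step 4: w='b' (idx 1), next='c' -> output (1, 'c'), add 'bc' as idx 4
Step 5: w='c' (idx 2), next='c' -> output (2, 'c'), add 'cc' as idx 5
Step 6: w='bb' (idx 3), next='c' -> output (3, 'c'), add 'bbc' as idx 6
Step 7: w='c' (idx 2), end of input -> output (2, '')


Encoded: [(0, 'b'), (0, 'c'), (1, 'b'), (1, 'c'), (2, 'c'), (3, 'c'), (2, '')]


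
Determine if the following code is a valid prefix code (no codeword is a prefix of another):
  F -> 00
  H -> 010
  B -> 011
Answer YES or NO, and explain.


Checking each pair (does one codeword prefix another?):
  F='00' vs H='010': no prefix
  F='00' vs B='011': no prefix
  H='010' vs F='00': no prefix
  H='010' vs B='011': no prefix
  B='011' vs F='00': no prefix
  B='011' vs H='010': no prefix
No violation found over all pairs.

YES -- this is a valid prefix code. No codeword is a prefix of any other codeword.


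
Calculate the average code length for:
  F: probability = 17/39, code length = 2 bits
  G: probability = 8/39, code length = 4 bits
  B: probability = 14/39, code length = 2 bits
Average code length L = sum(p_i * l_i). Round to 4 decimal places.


Weighted contributions p_i * l_i:
  F: (17/39) * 2 = 34/39
  G: (8/39) * 4 = 32/39
  B: (14/39) * 2 = 28/39
Sum = (34 + 32 + 28)/39 = 94/39

L = 94/39 = 2.4103 bits/symbol


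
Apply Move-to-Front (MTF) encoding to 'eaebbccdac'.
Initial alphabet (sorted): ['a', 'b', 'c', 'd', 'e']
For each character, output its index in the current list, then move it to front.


MTF encoding:
'e': index 4 in ['a', 'b', 'c', 'd', 'e'] -> ['e', 'a', 'b', 'c', 'd']
'a': index 1 in ['e', 'a', 'b', 'c', 'd'] -> ['a', 'e', 'b', 'c', 'd']
'e': index 1 in ['a', 'e', 'b', 'c', 'd'] -> ['e', 'a', 'b', 'c', 'd']
'b': index 2 in ['e', 'a', 'b', 'c', 'd'] -> ['b', 'e', 'a', 'c', 'd']
'b': index 0 in ['b', 'e', 'a', 'c', 'd'] -> ['b', 'e', 'a', 'c', 'd']
'c': index 3 in ['b', 'e', 'a', 'c', 'd'] -> ['c', 'b', 'e', 'a', 'd']
'c': index 0 in ['c', 'b', 'e', 'a', 'd'] -> ['c', 'b', 'e', 'a', 'd']
'd': index 4 in ['c', 'b', 'e', 'a', 'd'] -> ['d', 'c', 'b', 'e', 'a']
'a': index 4 in ['d', 'c', 'b', 'e', 'a'] -> ['a', 'd', 'c', 'b', 'e']
'c': index 2 in ['a', 'd', 'c', 'b', 'e'] -> ['c', 'a', 'd', 'b', 'e']


Output: [4, 1, 1, 2, 0, 3, 0, 4, 4, 2]


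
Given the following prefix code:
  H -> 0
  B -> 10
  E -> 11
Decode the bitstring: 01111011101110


Decoding step by step:
Bits 0 -> H
Bits 11 -> E
Bits 11 -> E
Bits 0 -> H
Bits 11 -> E
Bits 10 -> B
Bits 11 -> E
Bits 10 -> B


Decoded message: HEEHEBEB


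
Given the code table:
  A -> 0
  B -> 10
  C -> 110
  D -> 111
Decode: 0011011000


Decoding:
0 -> A
0 -> A
110 -> C
110 -> C
0 -> A
0 -> A


Result: AACCAA


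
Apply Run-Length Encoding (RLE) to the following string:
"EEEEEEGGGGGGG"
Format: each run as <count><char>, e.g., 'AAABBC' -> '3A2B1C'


Scanning runs left to right:
  i=0: run of 'E' x 6 -> '6E'
  i=6: run of 'G' x 7 -> '7G'

RLE = 6E7G


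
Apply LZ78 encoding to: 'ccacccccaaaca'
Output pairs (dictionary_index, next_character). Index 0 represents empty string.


LZ78 encoding steps:
Dictionary: {0: ''}
Step 1: w='' (idx 0), next='c' -> output (0, 'c'), add 'c' as idx 1
Step 2: w='c' (idx 1), next='a' -> output (1, 'a'), add 'ca' as idx 2
Step 3: w='c' (idx 1), next='c' -> output (1, 'c'), add 'cc' as idx 3
Step 4: w='cc' (idx 3), next='c' -> output (3, 'c'), add 'ccc' as idx 4
Step 5: w='' (idx 0), next='a' -> output (0, 'a'), add 'a' as idx 5
Step 6: w='a' (idx 5), next='a' -> output (5, 'a'), add 'aa' as idx 6
Step 7: w='ca' (idx 2), end of input -> output (2, '')


Encoded: [(0, 'c'), (1, 'a'), (1, 'c'), (3, 'c'), (0, 'a'), (5, 'a'), (2, '')]


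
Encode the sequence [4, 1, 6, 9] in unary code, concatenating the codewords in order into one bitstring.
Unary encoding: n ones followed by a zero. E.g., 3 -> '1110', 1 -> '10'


Encode each number as n ones followed by a terminating 0:
  4 -> 11110 (5 bits)
  1 -> 10 (2 bits)
  6 -> 1111110 (7 bits)
  9 -> 1111111110 (10 bits)
Total length = 5 + 2 + 7 + 10 = 24 bits.

Unary([4, 1, 6, 9]) = 111101011111101111111110 (24 bits)


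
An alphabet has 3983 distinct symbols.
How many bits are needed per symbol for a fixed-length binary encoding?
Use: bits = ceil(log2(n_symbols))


log2(3983) = 11.9596
Bracket: 2^11 = 2048 < 3983 <= 2^12 = 4096
So ceil(log2(3983)) = 12

bits = ceil(log2(3983)) = ceil(11.9596) = 12 bits


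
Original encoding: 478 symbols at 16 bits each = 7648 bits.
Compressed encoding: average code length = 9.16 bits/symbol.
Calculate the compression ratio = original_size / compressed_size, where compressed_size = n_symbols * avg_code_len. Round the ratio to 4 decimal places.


original_size = n_symbols * orig_bits = 478 * 16 = 7648 bits
compressed_size = n_symbols * avg_code_len = 478 * 9.16 = 4378.48 bits
ratio = original_size / compressed_size = 7648 / 4378.48 = 1.7467

Compression ratio = 1.7467


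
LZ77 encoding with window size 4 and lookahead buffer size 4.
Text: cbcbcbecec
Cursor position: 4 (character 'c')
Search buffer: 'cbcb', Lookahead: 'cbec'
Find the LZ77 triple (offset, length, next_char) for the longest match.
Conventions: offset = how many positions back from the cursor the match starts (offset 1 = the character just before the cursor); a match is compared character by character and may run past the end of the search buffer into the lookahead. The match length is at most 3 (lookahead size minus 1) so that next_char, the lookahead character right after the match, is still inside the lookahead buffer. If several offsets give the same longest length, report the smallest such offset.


Try each offset into the search buffer:
  offset=1 (pos 3, char 'b'): match length 0
  offset=2 (pos 2, char 'c'): match length 2
  offset=3 (pos 1, char 'b'): match length 0
  offset=4 (pos 0, char 'c'): match length 2
Longest match has length 2, found at offsets 2, 4; take the smallest, offset 2.
next_char = character at position 4 + 2 = 6 -> 'e'

Best match: offset=2, length=2 (matching 'cb' starting at position 2)
LZ77 triple: (2, 2, 'e')


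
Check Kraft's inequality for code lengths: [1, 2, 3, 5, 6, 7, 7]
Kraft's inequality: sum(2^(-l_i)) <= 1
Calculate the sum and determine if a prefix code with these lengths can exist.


Sum = 2^(-1) + 2^(-2) + 2^(-3) + 2^(-5) + 2^(-6) + 2^(-7) + 2^(-7)
    = 0.5 + 0.25 + 0.125 + 0.03125 + 0.015625 + 0.0078125 + 0.0078125
    = 120/128 = 0.9375
Since 0.9375 <= 1, Kraft's inequality IS satisfied.
A prefix code with these lengths CAN exist.

Kraft sum = 0.9375. Satisfied.


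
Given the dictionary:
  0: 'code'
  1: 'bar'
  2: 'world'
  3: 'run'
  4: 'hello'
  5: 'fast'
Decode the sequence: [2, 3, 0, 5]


Look up each index in the dictionary:
  2 -> 'world'
  3 -> 'run'
  0 -> 'code'
  5 -> 'fast'

Decoded: "world run code fast"


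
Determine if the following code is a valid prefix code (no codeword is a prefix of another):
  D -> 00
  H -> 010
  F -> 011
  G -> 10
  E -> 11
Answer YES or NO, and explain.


Checking each pair (does one codeword prefix another?):
  D='00' vs H='010': no prefix
  D='00' vs F='011': no prefix
  D='00' vs G='10': no prefix
  D='00' vs E='11': no prefix
  H='010' vs D='00': no prefix
  H='010' vs F='011': no prefix
  H='010' vs G='10': no prefix
  H='010' vs E='11': no prefix
  F='011' vs D='00': no prefix
  F='011' vs H='010': no prefix
  F='011' vs G='10': no prefix
  F='011' vs E='11': no prefix
  G='10' vs D='00': no prefix
  G='10' vs H='010': no prefix
  G='10' vs F='011': no prefix
  G='10' vs E='11': no prefix
  E='11' vs D='00': no prefix
  E='11' vs H='010': no prefix
  E='11' vs F='011': no prefix
  E='11' vs G='10': no prefix
No violation found over all pairs.

YES -- this is a valid prefix code. No codeword is a prefix of any other codeword.


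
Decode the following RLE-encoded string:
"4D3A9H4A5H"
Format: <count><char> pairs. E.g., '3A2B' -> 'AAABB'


Expanding each <count><char> pair:
  4D -> 'DDDD'
  3A -> 'AAA'
  9H -> 'HHHHHHHHH'
  4A -> 'AAAA'
  5H -> 'HHHHH'

Decoded = DDDDAAAHHHHHHHHHAAAAHHHHH


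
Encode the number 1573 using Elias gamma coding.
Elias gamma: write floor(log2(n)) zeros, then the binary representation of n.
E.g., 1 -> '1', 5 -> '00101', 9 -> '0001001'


num_bits = floor(log2(1573)) + 1 = 11
leading_zeros = num_bits - 1 = 10
binary(1573) = 11000100101

Elias gamma(1573) = '0000000000' + '11000100101' = 000000000011000100101 (21 bits)


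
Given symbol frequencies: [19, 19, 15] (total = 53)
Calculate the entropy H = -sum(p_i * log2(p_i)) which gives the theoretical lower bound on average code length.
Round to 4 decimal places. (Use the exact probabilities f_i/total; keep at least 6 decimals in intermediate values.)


Per-symbol terms -p_i * log2(p_i) with p_i = f_i/53:
  p = 19/53 = 0.358491: log2(p) = -1.479993, -p*log2(p) = 0.530564
  p = 19/53 = 0.358491: log2(p) = -1.479993, -p*log2(p) = 0.530564
  p = 15/53 = 0.283019: log2(p) = -1.821030, -p*log2(p) = 0.515386
H = 0.530564 + 0.530564 + 0.515386 = 1.576514

H = 1.5765 bits/symbol


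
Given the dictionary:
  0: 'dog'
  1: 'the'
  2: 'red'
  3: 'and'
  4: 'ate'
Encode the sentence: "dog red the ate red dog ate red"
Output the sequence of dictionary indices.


Look up each word in the dictionary:
  'dog' -> 0
  'red' -> 2
  'the' -> 1
  'ate' -> 4
  'red' -> 2
  'dog' -> 0
  'ate' -> 4
  'red' -> 2

Encoded: [0, 2, 1, 4, 2, 0, 4, 2]
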